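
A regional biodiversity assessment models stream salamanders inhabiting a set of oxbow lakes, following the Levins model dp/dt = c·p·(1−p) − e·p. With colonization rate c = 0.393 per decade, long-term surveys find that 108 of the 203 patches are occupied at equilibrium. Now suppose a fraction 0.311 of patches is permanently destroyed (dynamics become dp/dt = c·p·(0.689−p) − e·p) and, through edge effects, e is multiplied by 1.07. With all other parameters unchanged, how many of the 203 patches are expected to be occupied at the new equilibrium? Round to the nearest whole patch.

38

Observed p* = 108/203 = 0.53202.
Balance c(1−p*) = e gives e = 0.393×(1 − 0.53202) = 0.18392.
New p* = 0.689 − e/c = 0.689 − 0.19679/0.39300 = 0.18826.
Expected occupied = 203 × 0.18826 = 38.22 ≈ 38.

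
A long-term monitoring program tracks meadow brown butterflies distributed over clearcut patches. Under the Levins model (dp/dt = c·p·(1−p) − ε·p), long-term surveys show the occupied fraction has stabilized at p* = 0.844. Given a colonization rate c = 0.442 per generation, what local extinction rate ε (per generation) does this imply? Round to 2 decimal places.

0.07

At equilibrium c(1−p*) = ε.
ε = 0.442 × (1 − 0.844) = 0.442 × 0.1560 = 0.0690.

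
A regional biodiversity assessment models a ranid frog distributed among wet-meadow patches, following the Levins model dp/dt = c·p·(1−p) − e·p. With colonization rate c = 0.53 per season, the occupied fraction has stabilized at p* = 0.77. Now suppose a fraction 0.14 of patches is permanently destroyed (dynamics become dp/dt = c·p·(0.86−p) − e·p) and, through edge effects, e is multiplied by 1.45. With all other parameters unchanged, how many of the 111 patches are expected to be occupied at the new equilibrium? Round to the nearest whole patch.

Balance c(1−p*) = e gives e = 0.53×(1 − 0.77000) = 0.12190.
New p* = 0.86 − e/c = 0.86 − 0.17675/0.53000 = 0.52651.
Expected occupied = 111 × 0.52651 = 58.44 ≈ 58.

58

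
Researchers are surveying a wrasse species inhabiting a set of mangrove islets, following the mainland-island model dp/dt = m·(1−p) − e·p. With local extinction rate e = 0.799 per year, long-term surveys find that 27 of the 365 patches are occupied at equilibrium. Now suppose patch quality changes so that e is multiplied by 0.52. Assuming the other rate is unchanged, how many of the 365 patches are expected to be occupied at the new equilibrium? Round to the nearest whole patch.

49

Observed p* = 27/365 = 0.07397.
Balance m(1−p*) = e·p* gives m = e·p*/(1−p*) = 0.799×0.07397/0.92603 = 0.06382.
New p* = m/(m+e) = 0.06382/(0.06382+0.41548) = 0.13315.
Expected occupied = 365 × 0.13315 = 48.60 ≈ 49.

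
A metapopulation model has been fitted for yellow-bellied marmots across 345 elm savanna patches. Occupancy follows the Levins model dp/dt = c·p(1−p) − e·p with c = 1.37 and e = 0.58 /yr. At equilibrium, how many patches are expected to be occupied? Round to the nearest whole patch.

p* = 1 − e/c = 1 − 0.58/1.37 = 0.5766.
Expected occupied patches = N × p* = 345 × 0.5766 = 198.94 ≈ 199.

199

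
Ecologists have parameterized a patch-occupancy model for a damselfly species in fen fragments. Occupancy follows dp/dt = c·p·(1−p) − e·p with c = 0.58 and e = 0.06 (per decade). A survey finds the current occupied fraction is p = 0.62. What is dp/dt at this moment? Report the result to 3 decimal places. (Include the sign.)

0.099

Colonization term: c·p·(1−p) = 0.58×0.62×0.3800 = 0.13665.
Extinction term: e·p = 0.03720.
dp/dt = 0.13665 − 0.03720 = 0.09945.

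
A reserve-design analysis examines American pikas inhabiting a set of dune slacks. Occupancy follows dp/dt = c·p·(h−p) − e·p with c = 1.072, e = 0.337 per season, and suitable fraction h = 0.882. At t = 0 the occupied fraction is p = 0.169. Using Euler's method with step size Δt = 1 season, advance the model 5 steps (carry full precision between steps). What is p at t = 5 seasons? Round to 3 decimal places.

0.525

Update rule: p ← p + [c·p·(h−p) − e·p]·Δt with Δt = 1.
  1  |  dp/dt·Δt = +0.072220  |  p_1 = 0.241220
  2  |  dp/dt·Δt = +0.084407  |  p_2 = 0.325627
  3  |  dp/dt·Δt = +0.084478  |  p_3 = 0.410105
  4  |  dp/dt·Δt = +0.069255  |  p_4 = 0.479360
  5  |  dp/dt·Δt = +0.045362  |  p_5 = 0.524722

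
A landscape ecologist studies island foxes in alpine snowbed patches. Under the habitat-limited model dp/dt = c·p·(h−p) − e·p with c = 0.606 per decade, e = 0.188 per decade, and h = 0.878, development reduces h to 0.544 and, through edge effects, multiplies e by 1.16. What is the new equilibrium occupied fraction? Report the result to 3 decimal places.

0.184

Before: p* = h − e/c = 0.878 − 0.188/0.606 = 0.878 − 0.3102 = 0.5678.
After: c = 0.606, e = 0.21808, h = 0.544; p* = 0.544 − 0.21808/0.606 = 0.1841.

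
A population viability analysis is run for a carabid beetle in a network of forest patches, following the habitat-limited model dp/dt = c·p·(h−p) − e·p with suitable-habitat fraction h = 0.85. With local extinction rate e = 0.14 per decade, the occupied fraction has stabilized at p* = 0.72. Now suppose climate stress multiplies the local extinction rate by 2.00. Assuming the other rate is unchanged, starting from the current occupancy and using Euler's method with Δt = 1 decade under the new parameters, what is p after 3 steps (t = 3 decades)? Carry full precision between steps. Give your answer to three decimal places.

Balance c(h−p*) = e gives c = e/(0.85 − 0.72000) = 0.14/0.13000 = 1.07692.
Starting from p₀ = 0.72000; update p ← p + (dp/dt)·Δt with the new parameters.
t = 1: p = 0.72000 + (-0.10080) = 0.61920
t = 2: p = 0.61920 + (-0.01947) = 0.59973
t = 3: p = 0.59973 + (-0.00628) = 0.59345

0.593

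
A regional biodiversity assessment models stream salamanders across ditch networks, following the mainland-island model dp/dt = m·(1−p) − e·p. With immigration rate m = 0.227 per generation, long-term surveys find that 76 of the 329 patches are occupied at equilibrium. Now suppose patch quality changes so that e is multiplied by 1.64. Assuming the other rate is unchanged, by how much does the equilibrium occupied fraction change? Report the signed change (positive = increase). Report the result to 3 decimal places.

Observed p* = 76/329 = 0.23100.
Balance m(1−p*) = e·p* gives e = m(1−p*)/p* = 0.227×0.76900/0.23100 = 0.75568.
New p* = m/(m+e) = 0.22700/(0.22700+1.23932) = 0.15481.
Δp* = 0.15481 − 0.23100 = -0.07619.

-0.076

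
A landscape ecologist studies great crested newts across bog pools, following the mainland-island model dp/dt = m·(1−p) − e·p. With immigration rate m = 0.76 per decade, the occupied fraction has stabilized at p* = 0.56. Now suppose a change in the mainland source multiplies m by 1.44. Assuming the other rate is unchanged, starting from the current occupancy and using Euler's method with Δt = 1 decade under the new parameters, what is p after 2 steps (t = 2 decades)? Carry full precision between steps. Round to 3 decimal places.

Balance m(1−p*) = e·p* gives e = m(1−p*)/p* = 0.76×0.44000/0.56000 = 0.59714.
Starting from p₀ = 0.56000; update p ← p + (dp/dt)·Δt with the new parameters.
step 1: Δp = +0.14714, p = 0.70714
step 2: Δp = -0.10175, p = 0.60539

0.605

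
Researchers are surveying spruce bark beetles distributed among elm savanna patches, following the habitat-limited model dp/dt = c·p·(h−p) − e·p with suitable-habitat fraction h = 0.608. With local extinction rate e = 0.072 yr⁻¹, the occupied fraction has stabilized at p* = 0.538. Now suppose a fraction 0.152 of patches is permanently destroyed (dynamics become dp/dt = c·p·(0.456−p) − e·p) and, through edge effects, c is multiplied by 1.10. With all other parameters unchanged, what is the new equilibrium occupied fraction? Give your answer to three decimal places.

0.392

Balance c(h−p*) = e gives c = e/(0.608 − 0.53800) = 0.072/0.07000 = 1.02857.
New p* = 0.456 − e/c = 0.456 − 0.07200/1.13143 = 0.39236.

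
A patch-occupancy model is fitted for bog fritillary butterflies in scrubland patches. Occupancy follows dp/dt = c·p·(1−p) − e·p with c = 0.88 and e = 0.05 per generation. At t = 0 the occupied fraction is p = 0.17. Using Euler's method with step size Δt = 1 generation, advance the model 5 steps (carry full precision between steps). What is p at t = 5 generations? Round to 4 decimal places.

0.9070

Update rule: p ← p + [c·p·(1−p) − e·p]·Δt with Δt = 1.
  1  |  dp/dt·Δt = +0.115668  |  p_1 = 0.285668
  2  |  dp/dt·Δt = +0.165291  |  p_2 = 0.450959
  3  |  dp/dt·Δt = +0.195336  |  p_3 = 0.646295
  4  |  dp/dt·Δt = +0.168851  |  p_4 = 0.815146
  5  |  dp/dt·Δt = +0.091844  |  p_5 = 0.906990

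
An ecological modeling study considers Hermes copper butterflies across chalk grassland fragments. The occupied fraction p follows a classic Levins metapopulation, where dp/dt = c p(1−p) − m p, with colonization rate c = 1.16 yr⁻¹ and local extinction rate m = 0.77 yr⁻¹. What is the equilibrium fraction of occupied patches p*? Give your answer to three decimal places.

At equilibrium, colonization balances extinction: c·p*·(1−p*) = m·p*.
So p* = 1 − m/c = 1 − 0.77/1.16 = 1 − 0.6638 = 0.3362.

0.336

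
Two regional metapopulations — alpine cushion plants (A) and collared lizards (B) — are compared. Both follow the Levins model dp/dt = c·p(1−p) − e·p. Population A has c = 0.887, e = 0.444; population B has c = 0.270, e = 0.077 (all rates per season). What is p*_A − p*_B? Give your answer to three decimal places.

-0.215

A: p*_A = 1 − 0.444/0.887 = 0.4994.
B: p*_B = 1 − 0.077/0.270 = 0.7148.
p*_A − p*_B = 0.4994 − 0.7148 = -0.2154.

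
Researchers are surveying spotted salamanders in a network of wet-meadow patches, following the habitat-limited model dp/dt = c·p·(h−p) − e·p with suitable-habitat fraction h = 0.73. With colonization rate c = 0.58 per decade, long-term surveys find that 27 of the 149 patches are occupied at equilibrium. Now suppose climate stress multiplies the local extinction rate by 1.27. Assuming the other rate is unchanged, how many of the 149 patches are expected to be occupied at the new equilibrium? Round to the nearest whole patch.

5

Observed p* = 27/149 = 0.18121.
Balance c(h−p*) = e gives e = 0.58×(0.73 − 0.18121) = 0.31830.
New p* = 0.73 − e/c = 0.73 − 0.40424/0.58000 = 0.03303.
Expected occupied = 149 × 0.03303 = 4.92 ≈ 5.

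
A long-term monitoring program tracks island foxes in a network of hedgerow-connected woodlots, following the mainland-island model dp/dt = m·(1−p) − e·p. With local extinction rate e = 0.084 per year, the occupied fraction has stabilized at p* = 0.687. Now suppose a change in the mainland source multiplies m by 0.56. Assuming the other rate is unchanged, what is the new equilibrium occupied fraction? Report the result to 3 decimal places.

0.551

Balance m(1−p*) = e·p* gives m = e·p*/(1−p*) = 0.084×0.68700/0.31300 = 0.18437.
New p* = m/(m+e) = 0.10325/(0.10325+0.08400) = 0.55140.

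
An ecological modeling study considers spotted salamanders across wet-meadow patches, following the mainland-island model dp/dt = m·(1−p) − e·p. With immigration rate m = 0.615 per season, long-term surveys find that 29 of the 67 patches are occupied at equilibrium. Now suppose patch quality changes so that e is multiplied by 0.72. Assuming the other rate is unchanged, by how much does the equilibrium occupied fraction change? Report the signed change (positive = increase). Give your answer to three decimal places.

0.082

Observed p* = 29/67 = 0.43284.
Balance m(1−p*) = e·p* gives e = m(1−p*)/p* = 0.615×0.56716/0.43284 = 0.80585.
New p* = m/(m+e) = 0.61500/(0.61500+0.58021) = 0.51455.
Δp* = 0.51455 − 0.43284 = +0.08171.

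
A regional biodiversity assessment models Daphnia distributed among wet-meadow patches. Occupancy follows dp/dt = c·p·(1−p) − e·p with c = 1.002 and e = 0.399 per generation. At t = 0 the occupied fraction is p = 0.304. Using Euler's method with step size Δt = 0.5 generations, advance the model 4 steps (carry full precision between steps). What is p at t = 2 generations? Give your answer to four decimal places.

0.4710

Update rule: p ← p + [c·p·(1−p) − e·p]·Δt with Δt = 0.5.
p: 0.30400 → 0.34936  (Δp = +0.04536)
p: 0.34936 → 0.39354  (Δp = +0.04418)
p: 0.39354 → 0.43460  (Δp = +0.04106)
p: 0.43460 → 0.47100  (Δp = +0.03640)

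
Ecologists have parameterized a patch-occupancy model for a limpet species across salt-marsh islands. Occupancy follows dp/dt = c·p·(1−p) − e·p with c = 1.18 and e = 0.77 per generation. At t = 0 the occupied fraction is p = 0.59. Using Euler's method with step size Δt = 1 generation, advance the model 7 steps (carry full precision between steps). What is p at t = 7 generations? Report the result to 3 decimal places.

Update rule: p ← p + [c·p·(1−p) − e·p]·Δt with Δt = 1.
p: 0.59000 → 0.42114  (Δp = -0.16886)
p: 0.42114 → 0.38452  (Δp = -0.03662)
p: 0.38452 → 0.36771  (Δp = -0.01682)
p: 0.36771 → 0.35892  (Δp = -0.00879)
p: 0.35892 → 0.35407  (Δp = -0.00485)
p: 0.35407 → 0.35130  (Δp = -0.00276)
p: 0.35130 → 0.34971  (Δp = -0.00159)

0.350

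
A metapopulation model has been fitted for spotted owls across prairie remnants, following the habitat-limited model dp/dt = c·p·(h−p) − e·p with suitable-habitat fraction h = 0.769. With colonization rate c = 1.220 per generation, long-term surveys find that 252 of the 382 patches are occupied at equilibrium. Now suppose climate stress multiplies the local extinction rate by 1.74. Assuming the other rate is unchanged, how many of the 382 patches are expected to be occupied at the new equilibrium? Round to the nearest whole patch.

Observed p* = 252/382 = 0.65969.
Balance c(h−p*) = e gives e = 1.220×(0.769 − 0.65969) = 0.13336.
New p* = 0.769 − e/c = 0.769 − 0.23205/1.22000 = 0.57880.
Expected occupied = 382 × 0.57880 = 221.10 ≈ 221.

221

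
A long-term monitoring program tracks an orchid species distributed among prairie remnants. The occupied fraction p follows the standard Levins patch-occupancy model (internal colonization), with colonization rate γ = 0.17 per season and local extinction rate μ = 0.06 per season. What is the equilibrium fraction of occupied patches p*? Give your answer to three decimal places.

0.647

Setting dp/dt = 0 and dividing through by p* gives γ·(1−p*) = μ.
So p* = 1 − μ/γ = 1 − 0.06/0.17 = 1 − 0.3529 = 0.6471.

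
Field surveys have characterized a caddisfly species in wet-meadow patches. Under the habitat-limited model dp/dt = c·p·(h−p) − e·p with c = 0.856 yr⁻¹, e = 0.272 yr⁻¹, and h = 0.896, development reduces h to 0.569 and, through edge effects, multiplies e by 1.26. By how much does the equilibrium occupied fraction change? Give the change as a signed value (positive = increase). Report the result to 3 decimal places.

-0.410

Before: p* = h − e/c = 0.896 − 0.272/0.856 = 0.896 − 0.3178 = 0.5782.
After: c = 0.856, e = 0.34272, h = 0.569; p* = 0.569 − 0.34272/0.856 = 0.1686.
Δp* = 0.1686 − 0.5782 = -0.4096.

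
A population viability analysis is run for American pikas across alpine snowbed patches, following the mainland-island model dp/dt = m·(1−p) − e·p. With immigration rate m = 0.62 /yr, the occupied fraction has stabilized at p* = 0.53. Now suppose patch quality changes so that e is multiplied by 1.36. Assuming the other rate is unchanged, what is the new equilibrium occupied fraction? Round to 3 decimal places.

0.453

Balance m(1−p*) = e·p* gives e = m(1−p*)/p* = 0.62×0.47000/0.53000 = 0.54981.
New p* = m/(m+e) = 0.62000/(0.62000+0.74774) = 0.45330.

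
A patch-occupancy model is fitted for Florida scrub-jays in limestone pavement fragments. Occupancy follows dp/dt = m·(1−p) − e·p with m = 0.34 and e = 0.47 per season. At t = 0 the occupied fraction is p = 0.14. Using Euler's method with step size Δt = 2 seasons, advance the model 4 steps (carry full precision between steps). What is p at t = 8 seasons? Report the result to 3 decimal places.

0.378

Update rule: p ← p + [m·(1−p) − e·p]·Δt with Δt = 2.
step 1: Δp = +0.45320, p = 0.59320
step 2: Δp = -0.28098, p = 0.31222
step 3: Δp = +0.17421, p = 0.48643
step 4: Δp = -0.10801, p = 0.37842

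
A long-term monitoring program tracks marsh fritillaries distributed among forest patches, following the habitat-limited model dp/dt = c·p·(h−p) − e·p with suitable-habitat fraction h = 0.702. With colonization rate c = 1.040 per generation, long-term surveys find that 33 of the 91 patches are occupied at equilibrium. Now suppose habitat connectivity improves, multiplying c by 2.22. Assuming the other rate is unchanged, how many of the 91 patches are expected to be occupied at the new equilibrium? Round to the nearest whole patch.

50

Observed p* = 33/91 = 0.36264.
Balance c(h−p*) = e gives e = 1.040×(0.702 − 0.36264) = 0.35293.
New p* = 0.702 − e/c = 0.702 − 0.35293/2.30880 = 0.54914.
Expected occupied = 91 × 0.54914 = 49.97 ≈ 50.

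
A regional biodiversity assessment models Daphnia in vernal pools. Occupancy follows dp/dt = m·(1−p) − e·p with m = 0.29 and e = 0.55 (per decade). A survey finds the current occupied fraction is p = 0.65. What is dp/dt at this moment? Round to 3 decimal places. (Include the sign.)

Colonization term: m·(1−p) = 0.29×0.3500 = 0.10150.
Extinction term: e·p = 0.35750.
dp/dt = 0.10150 − 0.35750 = -0.25600.

-0.256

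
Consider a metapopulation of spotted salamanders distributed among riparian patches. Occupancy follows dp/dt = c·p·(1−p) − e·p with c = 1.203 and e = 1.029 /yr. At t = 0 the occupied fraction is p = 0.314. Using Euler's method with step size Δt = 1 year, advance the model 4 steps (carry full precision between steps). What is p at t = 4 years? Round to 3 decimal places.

Update rule: p ← p + [c·p·(1−p) − e·p]·Δt with Δt = 1.
  1  |  dp/dt·Δt = -0.063975  |  p_1 = 0.250025
  2  |  dp/dt·Δt = -0.031698  |  p_2 = 0.218327
  3  |  dp/dt·Δt = -0.019354  |  p_3 = 0.198973
  4  |  dp/dt·Δt = -0.013006  |  p_4 = 0.185967

0.186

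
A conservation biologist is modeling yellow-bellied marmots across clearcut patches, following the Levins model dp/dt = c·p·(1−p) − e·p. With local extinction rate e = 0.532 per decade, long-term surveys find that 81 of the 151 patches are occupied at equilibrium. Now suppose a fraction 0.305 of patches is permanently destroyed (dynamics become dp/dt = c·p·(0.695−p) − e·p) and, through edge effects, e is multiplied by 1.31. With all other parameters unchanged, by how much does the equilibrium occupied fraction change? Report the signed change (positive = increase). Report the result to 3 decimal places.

Observed p* = 81/151 = 0.53642.
Balance c(1−p*) = e gives c = e/(1 − 0.53642) = 0.532/0.46358 = 1.14759.
New p* = 0.695 − e/c = 0.695 − 0.69692/1.14759 = 0.08771.
Δp* = 0.08771 − 0.53642 = -0.44871.

-0.449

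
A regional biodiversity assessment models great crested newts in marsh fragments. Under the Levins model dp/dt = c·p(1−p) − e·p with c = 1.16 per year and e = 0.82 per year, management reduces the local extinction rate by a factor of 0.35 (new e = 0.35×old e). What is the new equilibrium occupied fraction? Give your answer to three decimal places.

0.753

Before: p* = 1 − 0.82/1.16 = 0.2931.
After the change, c = 1.16, e = 0.287, so p* = 1 − 0.287/1.16 = 0.7526.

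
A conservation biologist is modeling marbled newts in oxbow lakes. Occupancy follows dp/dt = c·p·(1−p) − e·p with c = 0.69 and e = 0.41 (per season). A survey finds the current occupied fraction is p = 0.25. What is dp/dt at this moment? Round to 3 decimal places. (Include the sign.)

Colonization term: c·p·(1−p) = 0.69×0.25×0.7500 = 0.12937.
Extinction term: e·p = 0.10250.
dp/dt = 0.12937 − 0.10250 = 0.02687.

0.027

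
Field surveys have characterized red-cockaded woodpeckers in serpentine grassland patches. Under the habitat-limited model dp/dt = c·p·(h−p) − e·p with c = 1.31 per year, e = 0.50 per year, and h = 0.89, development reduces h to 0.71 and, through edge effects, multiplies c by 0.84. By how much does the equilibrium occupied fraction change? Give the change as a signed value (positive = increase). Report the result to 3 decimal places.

Before: p* = h − e/c = 0.89 − 0.50/1.31 = 0.89 − 0.3817 = 0.5083.
After: c = 1.1004, e = 0.5, h = 0.71; p* = 0.71 − 0.5/1.1004 = 0.2556.
Δp* = 0.2556 − 0.5083 = -0.2527.

-0.253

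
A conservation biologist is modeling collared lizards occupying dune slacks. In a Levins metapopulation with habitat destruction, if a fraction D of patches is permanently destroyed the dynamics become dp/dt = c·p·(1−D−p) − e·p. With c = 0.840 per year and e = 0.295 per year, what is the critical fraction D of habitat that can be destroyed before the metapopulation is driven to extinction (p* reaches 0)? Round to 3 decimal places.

0.649

The nontrivial equilibrium is p* = (1−D) − e/c; extinction occurs when this hits zero.
So D_crit = 1 − e/c = 1 − 0.295/0.840 = 1 − 0.3512 = 0.6488.
Note this equals the original equilibrium occupancy — the Levins extinction-debt result.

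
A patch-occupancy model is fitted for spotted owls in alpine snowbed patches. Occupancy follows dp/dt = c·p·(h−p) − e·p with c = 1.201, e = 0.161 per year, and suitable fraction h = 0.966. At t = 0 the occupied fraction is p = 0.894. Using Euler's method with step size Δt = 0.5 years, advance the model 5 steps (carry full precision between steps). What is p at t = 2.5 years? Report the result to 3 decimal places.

0.834

Update rule: p ← p + [c·p·(h−p) − e·p]·Δt with Δt = 0.5.
t = 0.5: p = 0.89400 + (-0.03331) = 0.86069
t = 1: p = 0.86069 + (-0.01485) = 0.84583
t = 1.5: p = 0.84583 + (-0.00705) = 0.83878
t = 2: p = 0.83878 + (-0.00344) = 0.83534
t = 2.5: p = 0.83534 + (-0.00170) = 0.83364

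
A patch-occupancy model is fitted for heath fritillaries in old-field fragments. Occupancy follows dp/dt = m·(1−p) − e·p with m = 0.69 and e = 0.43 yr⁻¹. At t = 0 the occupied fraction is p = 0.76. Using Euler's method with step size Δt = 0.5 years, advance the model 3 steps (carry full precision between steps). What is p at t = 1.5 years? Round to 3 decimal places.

Update rule: p ← p + [m·(1−p) − e·p]·Δt with Δt = 0.5.
p: 0.76000 → 0.67940  (Δp = -0.08060)
p: 0.67940 → 0.64394  (Δp = -0.03546)
p: 0.64394 → 0.62833  (Δp = -0.01560)

0.628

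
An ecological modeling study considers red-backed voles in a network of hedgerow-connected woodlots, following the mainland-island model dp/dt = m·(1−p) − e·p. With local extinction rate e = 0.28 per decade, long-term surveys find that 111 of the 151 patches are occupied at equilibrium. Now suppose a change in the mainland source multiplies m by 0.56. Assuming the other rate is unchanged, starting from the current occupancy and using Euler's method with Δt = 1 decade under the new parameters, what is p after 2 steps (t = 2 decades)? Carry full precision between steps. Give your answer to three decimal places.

0.619

Observed p* = 111/151 = 0.73510.
Balance m(1−p*) = e·p* gives m = e·p*/(1−p*) = 0.28×0.73510/0.26490 = 0.77700.
Starting from p₀ = 0.73510; update p ← p + (dp/dt)·Δt with the new parameters.
p: 0.73510 → 0.64454  (Δp = -0.09056)
p: 0.64454 → 0.61874  (Δp = -0.02580)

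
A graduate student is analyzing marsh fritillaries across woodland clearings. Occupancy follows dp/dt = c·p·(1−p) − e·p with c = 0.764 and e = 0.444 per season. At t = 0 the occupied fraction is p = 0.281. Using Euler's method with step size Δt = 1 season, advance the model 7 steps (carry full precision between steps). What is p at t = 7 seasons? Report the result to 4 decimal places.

0.4032

Update rule: p ← p + [c·p·(1−p) − e·p]·Δt with Δt = 1.
t = 1: p = 0.28100 + (+0.02959) = 0.31059
t = 2: p = 0.31059 + (+0.02569) = 0.33628
t = 3: p = 0.33628 + (+0.02121) = 0.35749
t = 4: p = 0.35749 + (+0.01676) = 0.37425
t = 5: p = 0.37425 + (+0.01275) = 0.38700
t = 6: p = 0.38700 + (+0.00942) = 0.39642
t = 7: p = 0.39642 + (+0.00679) = 0.40321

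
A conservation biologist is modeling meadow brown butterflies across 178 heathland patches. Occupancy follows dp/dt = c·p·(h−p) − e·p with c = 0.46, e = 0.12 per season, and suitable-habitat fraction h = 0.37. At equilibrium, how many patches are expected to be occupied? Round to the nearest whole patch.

p* = h − e/c = 0.37 − 0.2609 = 0.1091.
Expected occupied patches = N × p* = 178 × 0.1091 = 19.43 ≈ 19.

19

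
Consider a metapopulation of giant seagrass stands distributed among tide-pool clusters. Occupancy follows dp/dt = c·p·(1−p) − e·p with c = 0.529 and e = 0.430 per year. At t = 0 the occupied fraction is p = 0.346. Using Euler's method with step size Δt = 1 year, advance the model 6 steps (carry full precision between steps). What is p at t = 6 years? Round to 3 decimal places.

Update rule: p ← p + [c·p·(1−p) − e·p]·Δt with Δt = 1.
  1  |  dp/dt·Δt = -0.029076  |  p_1 = 0.316924
  2  |  dp/dt·Δt = -0.021758  |  p_2 = 0.295166
  3  |  dp/dt·Δt = -0.016867  |  p_3 = 0.278300
  4  |  dp/dt·Δt = -0.013420  |  p_4 = 0.264880
  5  |  dp/dt·Δt = -0.010892  |  p_5 = 0.253988
  6  |  dp/dt·Δt = -0.008981  |  p_6 = 0.245007

0.245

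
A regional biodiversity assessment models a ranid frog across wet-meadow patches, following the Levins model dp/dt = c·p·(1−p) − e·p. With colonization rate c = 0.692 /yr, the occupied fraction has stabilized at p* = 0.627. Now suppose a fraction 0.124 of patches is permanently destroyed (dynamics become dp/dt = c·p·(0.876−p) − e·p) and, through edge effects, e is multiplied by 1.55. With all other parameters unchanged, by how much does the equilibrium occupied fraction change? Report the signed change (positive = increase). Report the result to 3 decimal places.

Balance c(1−p*) = e gives e = 0.692×(1 − 0.62700) = 0.25812.
New p* = 0.876 − e/c = 0.876 − 0.40009/0.69200 = 0.29784.
Δp* = 0.29784 − 0.62700 = -0.32916.

-0.329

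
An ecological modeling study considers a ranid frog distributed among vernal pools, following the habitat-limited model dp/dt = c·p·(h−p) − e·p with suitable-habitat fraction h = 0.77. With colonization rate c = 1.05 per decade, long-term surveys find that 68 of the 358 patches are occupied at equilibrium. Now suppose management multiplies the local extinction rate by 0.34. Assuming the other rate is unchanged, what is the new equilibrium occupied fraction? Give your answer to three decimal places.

0.573

Observed p* = 68/358 = 0.18994.
Balance c(h−p*) = e gives e = 1.05×(0.77 − 0.18994) = 0.60906.
New p* = 0.77 − e/c = 0.77 − 0.20708/1.05000 = 0.57278.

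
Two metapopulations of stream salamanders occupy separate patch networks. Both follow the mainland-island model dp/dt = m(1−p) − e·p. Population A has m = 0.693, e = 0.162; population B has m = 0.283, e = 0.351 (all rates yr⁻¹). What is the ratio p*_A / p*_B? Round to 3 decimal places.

A: p*_A = m/(m+e) = 0.693/0.8550 = 0.8105.
B: p*_B = 0.283/0.6340 = 0.4464.
p*_A / p*_B = 0.8105/0.4464 = 1.8158.

1.816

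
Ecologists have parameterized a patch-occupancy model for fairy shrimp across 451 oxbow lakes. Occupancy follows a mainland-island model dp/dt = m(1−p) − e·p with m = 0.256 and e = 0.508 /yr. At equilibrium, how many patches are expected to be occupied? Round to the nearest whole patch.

p* = m/(m+e) = 0.256/0.7640 = 0.3351.
Expected occupied patches = N × p* = 451 × 0.3351 = 151.12 ≈ 151.

151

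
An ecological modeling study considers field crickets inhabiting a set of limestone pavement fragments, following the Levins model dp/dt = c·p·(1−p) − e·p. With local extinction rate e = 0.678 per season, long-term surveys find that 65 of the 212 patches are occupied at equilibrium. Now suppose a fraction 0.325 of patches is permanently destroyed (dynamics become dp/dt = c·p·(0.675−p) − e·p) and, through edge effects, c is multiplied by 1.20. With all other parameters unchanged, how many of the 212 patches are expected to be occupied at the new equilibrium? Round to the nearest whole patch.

Observed p* = 65/212 = 0.30660.
Balance c(1−p*) = e gives c = e/(1 − 0.30660) = 0.678/0.69340 = 0.97779.
New p* = 0.675 − e/c = 0.675 − 0.67800/1.17335 = 0.09717.
Expected occupied = 212 × 0.09717 = 20.60 ≈ 21.

21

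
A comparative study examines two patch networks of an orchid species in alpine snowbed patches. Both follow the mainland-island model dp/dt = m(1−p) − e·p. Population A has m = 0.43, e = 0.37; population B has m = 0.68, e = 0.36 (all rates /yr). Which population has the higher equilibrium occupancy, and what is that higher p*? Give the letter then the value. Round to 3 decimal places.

A: p*_A = m/(m+e) = 0.43/0.8000 = 0.5375.
B: p*_B = 0.68/1.0400 = 0.6538.
B is higher at 0.6538.

B, 0.654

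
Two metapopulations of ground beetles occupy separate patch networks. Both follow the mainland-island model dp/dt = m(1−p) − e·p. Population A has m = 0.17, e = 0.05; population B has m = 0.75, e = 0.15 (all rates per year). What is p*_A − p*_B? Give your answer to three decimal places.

-0.061

A: p*_A = m/(m+e) = 0.17/0.2200 = 0.7727.
B: p*_B = 0.75/0.9000 = 0.8333.
p*_A − p*_B = 0.7727 − 0.8333 = -0.0606.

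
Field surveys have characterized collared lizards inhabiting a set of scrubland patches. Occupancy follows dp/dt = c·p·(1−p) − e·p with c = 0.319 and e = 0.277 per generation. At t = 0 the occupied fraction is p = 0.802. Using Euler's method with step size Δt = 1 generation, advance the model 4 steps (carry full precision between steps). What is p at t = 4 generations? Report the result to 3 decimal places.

0.414

Update rule: p ← p + [c·p·(1−p) − e·p]·Δt with Δt = 1.
step 1: Δp = -0.17150, p = 0.63050
step 2: Δp = -0.10033, p = 0.53017
step 3: Δp = -0.06740, p = 0.46277
step 4: Δp = -0.04888, p = 0.41389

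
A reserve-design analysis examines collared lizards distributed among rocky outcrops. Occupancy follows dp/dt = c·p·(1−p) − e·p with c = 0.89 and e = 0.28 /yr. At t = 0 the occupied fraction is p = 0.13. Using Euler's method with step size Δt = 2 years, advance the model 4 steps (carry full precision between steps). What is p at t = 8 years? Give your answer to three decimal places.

0.692

Update rule: p ← p + [c·p·(1−p) − e·p]·Δt with Δt = 2.
step 1: Δp = +0.12852, p = 0.25852
step 2: Δp = +0.19643, p = 0.45495
step 3: Δp = +0.18662, p = 0.64157
step 4: Δp = +0.05005, p = 0.69162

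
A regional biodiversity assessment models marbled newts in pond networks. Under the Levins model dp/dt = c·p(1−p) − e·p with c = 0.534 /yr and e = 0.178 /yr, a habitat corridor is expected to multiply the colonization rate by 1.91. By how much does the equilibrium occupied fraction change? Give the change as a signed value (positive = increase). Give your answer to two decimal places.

Before: p* = 1 − 0.178/0.534 = 0.6667.
After the change, c = 1.01994, e = 0.178, so p* = 1 − 0.178/1.01994 = 0.8255.
Δp* = 0.8255 − 0.6667 = +0.1588.

0.16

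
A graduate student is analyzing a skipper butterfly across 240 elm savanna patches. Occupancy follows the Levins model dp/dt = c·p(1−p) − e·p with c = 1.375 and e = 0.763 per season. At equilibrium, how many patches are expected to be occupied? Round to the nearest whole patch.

p* = 1 − e/c = 1 − 0.763/1.375 = 0.4451.
Expected occupied patches = N × p* = 240 × 0.4451 = 106.82 ≈ 107.

107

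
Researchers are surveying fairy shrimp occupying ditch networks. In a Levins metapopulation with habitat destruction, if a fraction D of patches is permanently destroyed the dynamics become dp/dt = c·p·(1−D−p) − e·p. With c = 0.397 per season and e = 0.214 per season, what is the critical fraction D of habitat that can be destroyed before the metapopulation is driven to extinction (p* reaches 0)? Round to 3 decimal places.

The nontrivial equilibrium is p* = (1−D) − e/c; extinction occurs when this hits zero.
So D_crit = 1 − e/c = 1 − 0.214/0.397 = 1 − 0.5390 = 0.4610.
Note this equals the original equilibrium occupancy — the Levins extinction-debt result.

0.461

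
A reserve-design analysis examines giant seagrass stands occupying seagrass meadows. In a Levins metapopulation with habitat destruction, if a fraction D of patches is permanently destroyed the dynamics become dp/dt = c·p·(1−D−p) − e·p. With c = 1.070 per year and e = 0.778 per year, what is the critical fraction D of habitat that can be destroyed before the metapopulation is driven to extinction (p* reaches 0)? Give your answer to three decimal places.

0.273

The nontrivial equilibrium is p* = (1−D) − e/c; extinction occurs when this hits zero.
So D_crit = 1 − e/c = 1 − 0.778/1.070 = 1 − 0.7271 = 0.2729.
Note this equals the original equilibrium occupancy — the Levins extinction-debt result.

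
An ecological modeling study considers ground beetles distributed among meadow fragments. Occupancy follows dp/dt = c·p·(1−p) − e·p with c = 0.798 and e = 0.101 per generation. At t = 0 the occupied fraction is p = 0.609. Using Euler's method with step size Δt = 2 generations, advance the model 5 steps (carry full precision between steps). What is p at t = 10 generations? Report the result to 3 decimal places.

Update rule: p ← p + [c·p·(1−p) − e·p]·Δt with Δt = 2.
p: 0.60900 → 0.86602  (Δp = +0.25702)
p: 0.86602 → 0.87627  (Δp = +0.01025)
p: 0.87627 → 0.87230  (Δp = -0.00396)
p: 0.87230 → 0.87388  (Δp = +0.00157)
p: 0.87388 → 0.87326  (Δp = -0.00062)

0.873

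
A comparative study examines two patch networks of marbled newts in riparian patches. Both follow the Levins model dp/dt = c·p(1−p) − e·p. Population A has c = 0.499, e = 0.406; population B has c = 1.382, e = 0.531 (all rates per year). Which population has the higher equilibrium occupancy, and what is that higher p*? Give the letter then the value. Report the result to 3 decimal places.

A: p*_A = 1 − 0.406/0.499 = 0.1864.
B: p*_B = 1 − 0.531/1.382 = 0.6158.
B is higher at 0.6158.

B, 0.616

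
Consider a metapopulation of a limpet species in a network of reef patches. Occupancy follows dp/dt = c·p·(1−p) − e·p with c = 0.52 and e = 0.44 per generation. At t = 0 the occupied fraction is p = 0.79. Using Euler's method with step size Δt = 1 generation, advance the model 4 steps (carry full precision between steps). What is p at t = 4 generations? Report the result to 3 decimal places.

Update rule: p ← p + [c·p·(1−p) − e·p]·Δt with Δt = 1.
t = 1: p = 0.79000 + (-0.26133) = 0.52867
t = 2: p = 0.52867 + (-0.10304) = 0.42563
t = 3: p = 0.42563 + (-0.06015) = 0.36547
t = 4: p = 0.36547 + (-0.04022) = 0.32526

0.325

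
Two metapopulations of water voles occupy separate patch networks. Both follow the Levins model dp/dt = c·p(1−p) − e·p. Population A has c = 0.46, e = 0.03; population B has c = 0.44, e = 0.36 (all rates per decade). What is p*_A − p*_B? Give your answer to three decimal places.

A: p*_A = 1 − 0.03/0.46 = 0.9348.
B: p*_B = 1 − 0.36/0.44 = 0.1818.
p*_A − p*_B = 0.9348 − 0.1818 = 0.7530.

0.753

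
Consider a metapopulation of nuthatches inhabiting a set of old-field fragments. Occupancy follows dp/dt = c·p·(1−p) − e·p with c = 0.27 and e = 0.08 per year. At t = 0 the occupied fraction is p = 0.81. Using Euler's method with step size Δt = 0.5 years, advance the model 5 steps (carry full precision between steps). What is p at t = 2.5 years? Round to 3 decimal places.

Update rule: p ← p + [c·p·(1−p) − e·p]·Δt with Δt = 0.5.
p: 0.81000 → 0.79838  (Δp = -0.01162)
p: 0.79838 → 0.78817  (Δp = -0.01020)
p: 0.78817 → 0.77918  (Δp = -0.00899)
p: 0.77918 → 0.77124  (Δp = -0.00794)
p: 0.77124 → 0.76421  (Δp = -0.00703)

0.764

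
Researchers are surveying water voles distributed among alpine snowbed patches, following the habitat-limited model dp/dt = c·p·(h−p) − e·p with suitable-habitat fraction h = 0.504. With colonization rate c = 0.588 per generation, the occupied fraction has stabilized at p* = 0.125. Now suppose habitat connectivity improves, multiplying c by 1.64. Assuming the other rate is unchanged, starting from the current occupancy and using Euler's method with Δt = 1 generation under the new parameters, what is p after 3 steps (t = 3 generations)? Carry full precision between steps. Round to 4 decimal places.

0.1781

Balance c(h−p*) = e gives e = 0.588×(0.504 − 0.12500) = 0.22285.
Starting from p₀ = 0.12500; update p ← p + (dp/dt)·Δt with the new parameters.
  1  |  dp/dt·Δt = +0.017828  |  p_1 = 0.142828
  2  |  dp/dt·Δt = +0.017915  |  p_2 = 0.160744
  3  |  dp/dt·Δt = +0.017386  |  p_3 = 0.178129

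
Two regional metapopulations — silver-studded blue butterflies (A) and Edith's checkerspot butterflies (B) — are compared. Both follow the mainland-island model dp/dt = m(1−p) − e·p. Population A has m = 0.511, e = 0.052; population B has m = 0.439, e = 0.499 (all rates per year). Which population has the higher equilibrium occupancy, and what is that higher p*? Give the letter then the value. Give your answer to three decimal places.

A, 0.908

A: p*_A = m/(m+e) = 0.511/0.5630 = 0.9076.
B: p*_B = 0.439/0.9380 = 0.4680.
A is higher at 0.9076.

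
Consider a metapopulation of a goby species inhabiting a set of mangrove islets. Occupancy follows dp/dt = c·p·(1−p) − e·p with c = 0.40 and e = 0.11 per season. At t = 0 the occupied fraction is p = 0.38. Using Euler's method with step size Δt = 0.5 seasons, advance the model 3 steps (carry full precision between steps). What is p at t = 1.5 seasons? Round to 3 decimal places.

0.457

Update rule: p ← p + [c·p·(1−p) − e·p]·Δt with Δt = 0.5.
  1  |  dp/dt·Δt = +0.026220  |  p_1 = 0.406220
  2  |  dp/dt·Δt = +0.025899  |  p_2 = 0.432119
  3  |  dp/dt·Δt = +0.025312  |  p_3 = 0.457431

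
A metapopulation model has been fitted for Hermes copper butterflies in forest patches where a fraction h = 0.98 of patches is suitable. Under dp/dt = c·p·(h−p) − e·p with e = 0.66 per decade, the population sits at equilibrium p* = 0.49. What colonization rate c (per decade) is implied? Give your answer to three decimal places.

1.347

At equilibrium c(h−p*) = e, so c = e/(h−p*).
c = 0.66/(0.98 − 0.49) = 0.66/0.4900 = 1.3469.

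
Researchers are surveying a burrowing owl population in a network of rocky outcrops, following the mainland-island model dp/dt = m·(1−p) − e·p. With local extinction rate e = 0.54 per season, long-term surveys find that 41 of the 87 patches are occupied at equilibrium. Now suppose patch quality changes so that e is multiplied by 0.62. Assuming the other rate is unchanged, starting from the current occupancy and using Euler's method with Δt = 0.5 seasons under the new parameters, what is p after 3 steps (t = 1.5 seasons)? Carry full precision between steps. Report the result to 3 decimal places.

0.565

Observed p* = 41/87 = 0.47126.
Balance m(1−p*) = e·p* gives m = e·p*/(1−p*) = 0.54×0.47126/0.52874 = 0.48130.
Starting from p₀ = 0.47126; update p ← p + (dp/dt)·Δt with the new parameters.
  1  |  dp/dt·Δt = +0.048352  |  p_1 = 0.519616
  2  |  dp/dt·Δt = +0.028622  |  p_2 = 0.548238
  3  |  dp/dt·Δt = +0.016943  |  p_3 = 0.565180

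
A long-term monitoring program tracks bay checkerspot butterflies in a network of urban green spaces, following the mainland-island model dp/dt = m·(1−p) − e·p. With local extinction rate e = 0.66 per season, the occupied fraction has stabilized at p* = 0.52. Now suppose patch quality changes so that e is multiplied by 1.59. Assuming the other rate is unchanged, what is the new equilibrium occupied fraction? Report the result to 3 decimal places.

Balance m(1−p*) = e·p* gives m = e·p*/(1−p*) = 0.66×0.52000/0.48000 = 0.71500.
New p* = m/(m+e) = 0.71500/(0.71500+1.04940) = 0.40524.

0.405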